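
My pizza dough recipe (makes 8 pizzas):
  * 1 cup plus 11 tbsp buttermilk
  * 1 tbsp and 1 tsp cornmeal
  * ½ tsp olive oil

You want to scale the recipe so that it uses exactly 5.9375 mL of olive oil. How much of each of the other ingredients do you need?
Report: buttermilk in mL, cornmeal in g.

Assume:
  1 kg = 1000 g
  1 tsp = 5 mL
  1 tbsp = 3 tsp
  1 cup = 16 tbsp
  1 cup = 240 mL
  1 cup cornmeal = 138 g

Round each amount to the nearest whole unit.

The original recipe has 2.5 mL of olive oil, so the scaling factor is 5.9375 ÷ 2.5 = 19/8 = 2.375.
buttermilk: (1 cup + 11 tbsp = 1.6875 cup) × 19/8 × 240 mL/cup ≈ 962 mL
cornmeal: (1 tbsp + 1 tsp = 4/3 tbsp) × 19/8 ÷ 16 tbsp/cup × 138 g/cup ≈ 27 g

buttermilk: 962 mL; cornmeal: 27 g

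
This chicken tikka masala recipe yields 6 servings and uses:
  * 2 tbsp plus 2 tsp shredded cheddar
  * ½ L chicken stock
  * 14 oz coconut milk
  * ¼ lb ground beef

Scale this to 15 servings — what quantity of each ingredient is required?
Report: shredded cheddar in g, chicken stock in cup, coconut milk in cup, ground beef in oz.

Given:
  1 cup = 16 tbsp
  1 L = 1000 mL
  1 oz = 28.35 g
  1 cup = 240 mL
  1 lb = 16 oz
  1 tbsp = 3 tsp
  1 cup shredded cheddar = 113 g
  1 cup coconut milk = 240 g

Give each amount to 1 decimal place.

Scaling factor: 15/6 = 5/2 = 2.5.
shredded cheddar: (2 tbsp + 2 tsp = 8/3 tbsp) × 5/2 ÷ 16 tbsp/cup × 113 g/cup ≈ 47.1 g
chicken stock: 0.5 L × 5/2 × 1000 mL/L ÷ 240 mL/cup ≈ 5.2 cup
coconut milk: 14 oz × 5/2 × 28.35 g/oz ÷ 240 g/cup ≈ 4.1 cup
ground beef: 0.25 lb × 5/2 × 16 oz/lb = 10.0 oz

shredded cheddar: 47.1 g; chicken stock: 5.2 cup; coconut milk: 4.1 cup; ground beef: 10.0 oz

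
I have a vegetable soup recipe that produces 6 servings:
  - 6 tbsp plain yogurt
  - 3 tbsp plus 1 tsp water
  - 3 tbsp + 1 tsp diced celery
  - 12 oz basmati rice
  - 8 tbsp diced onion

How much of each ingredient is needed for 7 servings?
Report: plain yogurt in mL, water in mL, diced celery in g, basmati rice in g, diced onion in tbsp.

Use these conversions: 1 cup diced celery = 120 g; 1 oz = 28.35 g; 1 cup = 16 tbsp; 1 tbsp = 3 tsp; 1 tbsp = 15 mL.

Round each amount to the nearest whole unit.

plain yogurt: 105 mL; water: 58 mL; diced celery: 29 g; basmati rice: 397 g; diced onion: 9 tbsp

Scaling factor: 7/6.
plain yogurt: 6 tbsp × 7/6 × 15 mL/tbsp = 105 mL
water: (3 tbsp + 1 tsp = 10/3 tbsp) × 7/6 × 15 mL/tbsp ≈ 58 mL
diced celery: (3 tbsp + 1 tsp = 10/3 tbsp) × 7/6 ÷ 16 tbsp/cup × 120 g/cup ≈ 29 g
basmati rice: 12 oz × 7/6 × 28.35 g/oz ≈ 397 g
diced onion: 8 tbsp × 7/6 ≈ 9 tbsp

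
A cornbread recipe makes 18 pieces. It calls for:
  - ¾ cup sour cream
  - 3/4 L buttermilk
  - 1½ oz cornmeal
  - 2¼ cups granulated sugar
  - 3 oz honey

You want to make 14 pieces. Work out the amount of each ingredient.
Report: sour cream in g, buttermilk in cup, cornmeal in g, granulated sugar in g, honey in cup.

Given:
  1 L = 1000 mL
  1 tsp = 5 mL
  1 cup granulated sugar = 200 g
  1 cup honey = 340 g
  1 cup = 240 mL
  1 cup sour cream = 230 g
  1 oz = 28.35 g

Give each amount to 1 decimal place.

sour cream: 134.2 g; buttermilk: 2.4 cup; cornmeal: 33.1 g; granulated sugar: 350.0 g; honey: 0.2 cup

Scaling factor: 14/18 = 7/9.
sour cream: 0.75 cup × 7/9 × 230 g/cup ≈ 134.2 g
buttermilk: 0.75 L × 7/9 × 1000 mL/L ÷ 240 mL/cup ≈ 2.4 cup
cornmeal: 1.5 oz × 7/9 × 28.35 g/oz ≈ 33.1 g
granulated sugar: 2.25 cup × 7/9 × 200 g/cup = 350.0 g
honey: 3 oz × 7/9 × 28.35 g/oz ÷ 340 g/cup ≈ 0.2 cup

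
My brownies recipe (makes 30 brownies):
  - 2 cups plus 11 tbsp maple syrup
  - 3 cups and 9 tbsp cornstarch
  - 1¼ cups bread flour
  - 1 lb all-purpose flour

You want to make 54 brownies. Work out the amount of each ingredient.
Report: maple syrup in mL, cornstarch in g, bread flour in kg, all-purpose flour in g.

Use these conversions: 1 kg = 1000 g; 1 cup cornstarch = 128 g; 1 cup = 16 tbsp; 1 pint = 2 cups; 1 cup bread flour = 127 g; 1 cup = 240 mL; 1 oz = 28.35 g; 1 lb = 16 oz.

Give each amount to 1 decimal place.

Scaling factor: 54/30 = 9/5 = 1.8.
maple syrup: (2 cup + 11 tbsp = 2.6875 cup) × 9/5 × 240 mL/cup = 1161.0 mL
cornstarch: (3 cup + 9 tbsp = 3.5625 cup) × 9/5 × 128 g/cup = 820.8 g
bread flour: 1.25 cup × 9/5 × 127 g/cup ÷ 1000 g/kg ≈ 0.3 kg
all-purpose flour: 1 lb × 9/5 × 16 oz/lb × 28.35 g/oz ≈ 816.5 g

maple syrup: 1161.0 mL; cornstarch: 820.8 g; bread flour: 0.3 kg; all-purpose flour: 816.5 g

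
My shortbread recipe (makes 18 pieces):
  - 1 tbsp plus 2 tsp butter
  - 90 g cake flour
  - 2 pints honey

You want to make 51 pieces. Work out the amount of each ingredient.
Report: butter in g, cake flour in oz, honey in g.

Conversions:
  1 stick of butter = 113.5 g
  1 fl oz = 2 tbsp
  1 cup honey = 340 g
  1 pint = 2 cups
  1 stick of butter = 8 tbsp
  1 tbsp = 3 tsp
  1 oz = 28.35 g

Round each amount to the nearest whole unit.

Scaling factor: 51/18 = 17/6.
butter: (1 tbsp + 2 tsp = 5/3 tbsp) × 17/6 ÷ 8 tbsp/stick × 113.5 g/stick ≈ 67 g
cake flour: 90 g × 17/6 ÷ 28.35 g/oz ≈ 9 oz
honey: 2 pint × 17/6 × 2 cup/pint × 340 g/cup ≈ 3853 g

butter: 67 g; cake flour: 9 oz; honey: 3853 g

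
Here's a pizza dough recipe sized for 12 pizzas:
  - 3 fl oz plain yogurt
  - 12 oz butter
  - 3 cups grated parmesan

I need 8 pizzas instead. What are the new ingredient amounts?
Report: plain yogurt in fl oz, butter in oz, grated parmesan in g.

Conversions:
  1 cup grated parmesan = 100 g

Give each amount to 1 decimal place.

plain yogurt: 2.0 fl oz; butter: 8.0 oz; grated parmesan: 200.0 g

Scaling factor: 8/12 = 2/3.
plain yogurt: 3 fl oz × 2/3 = 2.0 fl oz
butter: 12 oz × 2/3 = 8.0 oz
grated parmesan: 3 cup × 2/3 × 100 g/cup = 200.0 g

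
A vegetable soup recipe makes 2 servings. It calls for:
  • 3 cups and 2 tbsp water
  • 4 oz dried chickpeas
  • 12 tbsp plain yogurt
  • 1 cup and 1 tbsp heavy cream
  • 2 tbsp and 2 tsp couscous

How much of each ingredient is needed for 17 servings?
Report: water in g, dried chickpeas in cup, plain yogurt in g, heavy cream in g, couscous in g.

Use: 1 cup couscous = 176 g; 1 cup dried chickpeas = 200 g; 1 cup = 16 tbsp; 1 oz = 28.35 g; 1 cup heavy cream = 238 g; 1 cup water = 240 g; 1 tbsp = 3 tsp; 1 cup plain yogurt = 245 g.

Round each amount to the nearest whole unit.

water: 6375 g; dried chickpeas: 5 cup; plain yogurt: 1562 g; heavy cream: 2149 g; couscous: 249 g

Scaling factor: 17/2 = 8.5.
water: (3 cup + 2 tbsp = 3.125 cup) × 17/2 × 240 g/cup = 6375 g
dried chickpeas: 4 oz × 17/2 × 28.35 g/oz ÷ 200 g/cup ≈ 5 cup
plain yogurt: 12 tbsp × 17/2 ÷ 16 tbsp/cup × 245 g/cup ≈ 1562 g
heavy cream: (1 cup + 1 tbsp = 1.0625 cup) × 17/2 × 238 g/cup ≈ 2149 g
couscous: (2 tbsp + 2 tsp = 8/3 tbsp) × 17/2 ÷ 16 tbsp/cup × 176 g/cup ≈ 249 g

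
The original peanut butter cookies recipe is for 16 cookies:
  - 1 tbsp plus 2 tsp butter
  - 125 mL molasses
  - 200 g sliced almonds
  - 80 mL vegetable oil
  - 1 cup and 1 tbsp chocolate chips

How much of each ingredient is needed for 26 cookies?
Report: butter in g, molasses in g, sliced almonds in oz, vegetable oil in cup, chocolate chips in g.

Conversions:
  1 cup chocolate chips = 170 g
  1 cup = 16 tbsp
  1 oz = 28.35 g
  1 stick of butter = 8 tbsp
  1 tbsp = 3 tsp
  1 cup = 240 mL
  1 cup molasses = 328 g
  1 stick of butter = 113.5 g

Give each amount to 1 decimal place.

butter: 38.4 g; molasses: 277.6 g; sliced almonds: 11.5 oz; vegetable oil: 0.5 cup; chocolate chips: 293.5 g

Scaling factor: 26/16 = 13/8 = 1.625.
butter: (1 tbsp + 2 tsp = 5/3 tbsp) × 13/8 ÷ 8 tbsp/stick × 113.5 g/stick ≈ 38.4 g
molasses: 125 mL × 13/8 ÷ 240 mL/cup × 328 g/cup ≈ 277.6 g
sliced almonds: 200 g × 13/8 ÷ 28.35 g/oz ≈ 11.5 oz
vegetable oil: 80 mL × 13/8 ÷ 240 mL/cup ≈ 0.5 cup
chocolate chips: (1 cup + 1 tbsp = 1.0625 cup) × 13/8 × 170 g/cup ≈ 293.5 g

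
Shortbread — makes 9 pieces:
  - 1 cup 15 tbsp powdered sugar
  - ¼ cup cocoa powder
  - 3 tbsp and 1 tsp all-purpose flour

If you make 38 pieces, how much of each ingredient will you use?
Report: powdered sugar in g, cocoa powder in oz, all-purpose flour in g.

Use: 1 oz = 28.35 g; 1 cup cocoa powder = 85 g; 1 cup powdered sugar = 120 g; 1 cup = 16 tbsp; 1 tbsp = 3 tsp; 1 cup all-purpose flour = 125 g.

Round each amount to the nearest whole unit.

Scaling factor: 38/9.
powdered sugar: (1 cup + 15 tbsp = 1.9375 cup) × 38/9 × 120 g/cup ≈ 982 g
cocoa powder: 0.25 cup × 38/9 × 85 g/cup ÷ 28.35 g/oz ≈ 3 oz
all-purpose flour: (3 tbsp + 1 tsp = 10/3 tbsp) × 38/9 ÷ 16 tbsp/cup × 125 g/cup ≈ 110 g

powdered sugar: 982 g; cocoa powder: 3 oz; all-purpose flour: 110 g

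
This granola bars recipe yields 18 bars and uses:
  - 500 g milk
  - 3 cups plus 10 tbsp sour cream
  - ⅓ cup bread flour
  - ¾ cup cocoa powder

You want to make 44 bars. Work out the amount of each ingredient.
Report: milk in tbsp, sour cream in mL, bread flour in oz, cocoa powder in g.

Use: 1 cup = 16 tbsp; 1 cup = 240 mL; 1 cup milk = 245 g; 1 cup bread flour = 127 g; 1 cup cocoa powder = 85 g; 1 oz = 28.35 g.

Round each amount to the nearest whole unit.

Scaling factor: 44/18 = 22/9.
milk: 500 g × 22/9 ÷ 245 g/cup × 16 tbsp/cup ≈ 80 tbsp
sour cream: (3 cup + 10 tbsp = 3.625 cup) × 22/9 × 240 mL/cup ≈ 2127 mL
bread flour: 1/3 cup × 22/9 × 127 g/cup ÷ 28.35 g/oz ≈ 4 oz
cocoa powder: 0.75 cup × 22/9 × 85 g/cup ≈ 156 g

milk: 80 tbsp; sour cream: 2127 mL; bread flour: 4 oz; cocoa powder: 156 g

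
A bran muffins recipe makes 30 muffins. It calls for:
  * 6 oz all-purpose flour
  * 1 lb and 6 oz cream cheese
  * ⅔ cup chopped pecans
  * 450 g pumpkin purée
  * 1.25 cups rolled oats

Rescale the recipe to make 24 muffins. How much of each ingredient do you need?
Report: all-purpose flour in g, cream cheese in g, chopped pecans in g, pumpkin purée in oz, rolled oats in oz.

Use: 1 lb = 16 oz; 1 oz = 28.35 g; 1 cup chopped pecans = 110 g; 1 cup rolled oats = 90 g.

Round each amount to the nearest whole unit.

all-purpose flour: 136 g; cream cheese: 499 g; chopped pecans: 59 g; pumpkin purée: 13 oz; rolled oats: 3 oz

Scaling factor: 24/30 = 4/5 = 0.8.
all-purpose flour: 6 oz × 4/5 × 28.35 g/oz ≈ 136 g
cream cheese: (1 lb + 6 oz = 1.375 lb) × 4/5 × 16 oz/lb × 28.35 g/oz ≈ 499 g
chopped pecans: 2/3 cup × 4/5 × 110 g/cup ≈ 59 g
pumpkin purée: 450 g × 4/5 ÷ 28.35 g/oz ≈ 13 oz
rolled oats: 1.25 cup × 4/5 × 90 g/cup ÷ 28.35 g/oz ≈ 3 oz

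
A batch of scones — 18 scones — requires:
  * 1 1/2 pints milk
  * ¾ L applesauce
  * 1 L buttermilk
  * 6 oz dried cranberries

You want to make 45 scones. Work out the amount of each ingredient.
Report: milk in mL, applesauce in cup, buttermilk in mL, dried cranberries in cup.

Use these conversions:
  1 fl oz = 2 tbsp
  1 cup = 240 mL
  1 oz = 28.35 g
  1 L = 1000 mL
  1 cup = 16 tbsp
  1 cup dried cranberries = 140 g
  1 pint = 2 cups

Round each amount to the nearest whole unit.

Scaling factor: 45/18 = 5/2 = 2.5.
milk: 1.5 pint × 5/2 × 2 cup/pint × 240 mL/cup = 1800 mL
applesauce: 0.75 L × 5/2 × 1000 mL/L ÷ 240 mL/cup ≈ 8 cup
buttermilk: 1 L × 5/2 × 1000 mL/L = 2500 mL
dried cranberries: 6 oz × 5/2 × 28.35 g/oz ÷ 140 g/cup ≈ 3 cup

milk: 1800 mL; applesauce: 8 cup; buttermilk: 2500 mL; dried cranberries: 3 cup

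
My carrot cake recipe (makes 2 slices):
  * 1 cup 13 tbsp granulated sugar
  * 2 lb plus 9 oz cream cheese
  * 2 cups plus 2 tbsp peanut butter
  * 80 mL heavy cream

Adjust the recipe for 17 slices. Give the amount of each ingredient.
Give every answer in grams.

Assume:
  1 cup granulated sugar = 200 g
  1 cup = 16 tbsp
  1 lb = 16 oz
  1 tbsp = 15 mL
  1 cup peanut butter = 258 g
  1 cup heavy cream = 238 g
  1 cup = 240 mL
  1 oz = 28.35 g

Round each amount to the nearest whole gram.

Scaling factor: 17/2 = 8.5.
granulated sugar: (1 cup + 13 tbsp = 1.8125 cup) × 17/2 × 200 g/cup ≈ 3081 g
cream cheese: (2 lb + 9 oz = 2.5625 lb) × 17/2 × 16 oz/lb × 28.35 g/oz ≈ 9880 g
peanut butter: (2 cup + 2 tbsp = 2.125 cup) × 17/2 × 258 g/cup ≈ 4660 g
heavy cream: 80 mL × 17/2 ÷ 240 mL/cup × 238 g/cup ≈ 674 g

granulated sugar: 3081 g; cream cheese: 9880 g; peanut butter: 4660 g; heavy cream: 674 g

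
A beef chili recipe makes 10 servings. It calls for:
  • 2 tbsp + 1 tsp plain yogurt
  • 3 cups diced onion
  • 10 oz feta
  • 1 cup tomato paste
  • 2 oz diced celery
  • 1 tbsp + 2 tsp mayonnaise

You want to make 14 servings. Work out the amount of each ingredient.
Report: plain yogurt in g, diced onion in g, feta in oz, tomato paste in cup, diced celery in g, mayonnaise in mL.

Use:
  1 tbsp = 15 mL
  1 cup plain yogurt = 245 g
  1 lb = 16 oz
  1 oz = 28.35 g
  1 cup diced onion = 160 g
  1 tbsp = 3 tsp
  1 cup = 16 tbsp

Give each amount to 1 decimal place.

Scaling factor: 14/10 = 7/5 = 1.4.
plain yogurt: (2 tbsp + 1 tsp = 7/3 tbsp) × 7/5 ÷ 16 tbsp/cup × 245 g/cup ≈ 50.0 g
diced onion: 3 cup × 7/5 × 160 g/cup = 672.0 g
feta: 10 oz × 7/5 = 14.0 oz
tomato paste: 1 cup × 7/5 = 1.4 cup
diced celery: 2 oz × 7/5 × 28.35 g/oz ≈ 79.4 g
mayonnaise: (1 tbsp + 2 tsp = 5/3 tbsp) × 7/5 × 15 mL/tbsp = 35.0 mL

plain yogurt: 50.0 g; diced onion: 672.0 g; feta: 14.0 oz; tomato paste: 1.4 cup; diced celery: 79.4 g; mayonnaise: 35.0 mL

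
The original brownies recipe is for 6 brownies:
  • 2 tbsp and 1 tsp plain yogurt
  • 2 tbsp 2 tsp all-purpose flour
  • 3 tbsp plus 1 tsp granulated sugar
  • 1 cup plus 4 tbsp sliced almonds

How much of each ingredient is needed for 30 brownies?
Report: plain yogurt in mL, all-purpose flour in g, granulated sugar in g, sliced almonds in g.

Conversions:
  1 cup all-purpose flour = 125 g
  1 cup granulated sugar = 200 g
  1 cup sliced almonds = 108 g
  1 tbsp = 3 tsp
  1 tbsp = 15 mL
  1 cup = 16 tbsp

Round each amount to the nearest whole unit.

Scaling factor: 30/6 = 5.
plain yogurt: (2 tbsp + 1 tsp = 7/3 tbsp) × 5 × 15 mL/tbsp = 175 mL
all-purpose flour: (2 tbsp + 2 tsp = 8/3 tbsp) × 5 ÷ 16 tbsp/cup × 125 g/cup ≈ 104 g
granulated sugar: (3 tbsp + 1 tsp = 10/3 tbsp) × 5 ÷ 16 tbsp/cup × 200 g/cup ≈ 208 g
sliced almonds: (1 cup + 4 tbsp = 1.25 cup) × 5 × 108 g/cup = 675 g

plain yogurt: 175 mL; all-purpose flour: 104 g; granulated sugar: 208 g; sliced almonds: 675 g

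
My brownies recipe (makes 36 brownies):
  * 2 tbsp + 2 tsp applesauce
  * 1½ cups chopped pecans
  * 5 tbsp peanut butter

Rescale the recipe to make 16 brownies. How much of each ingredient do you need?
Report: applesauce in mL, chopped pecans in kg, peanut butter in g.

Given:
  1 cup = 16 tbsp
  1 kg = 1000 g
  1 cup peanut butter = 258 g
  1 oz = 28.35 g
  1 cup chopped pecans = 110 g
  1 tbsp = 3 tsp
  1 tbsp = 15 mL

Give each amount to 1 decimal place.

applesauce: 17.8 mL; chopped pecans: 0.1 kg; peanut butter: 35.8 g

Scaling factor: 16/36 = 4/9.
applesauce: (2 tbsp + 2 tsp = 8/3 tbsp) × 4/9 × 15 mL/tbsp ≈ 17.8 mL
chopped pecans: 1.5 cup × 4/9 × 110 g/cup ÷ 1000 g/kg ≈ 0.1 kg
peanut butter: 5 tbsp × 4/9 ÷ 16 tbsp/cup × 258 g/cup ≈ 35.8 g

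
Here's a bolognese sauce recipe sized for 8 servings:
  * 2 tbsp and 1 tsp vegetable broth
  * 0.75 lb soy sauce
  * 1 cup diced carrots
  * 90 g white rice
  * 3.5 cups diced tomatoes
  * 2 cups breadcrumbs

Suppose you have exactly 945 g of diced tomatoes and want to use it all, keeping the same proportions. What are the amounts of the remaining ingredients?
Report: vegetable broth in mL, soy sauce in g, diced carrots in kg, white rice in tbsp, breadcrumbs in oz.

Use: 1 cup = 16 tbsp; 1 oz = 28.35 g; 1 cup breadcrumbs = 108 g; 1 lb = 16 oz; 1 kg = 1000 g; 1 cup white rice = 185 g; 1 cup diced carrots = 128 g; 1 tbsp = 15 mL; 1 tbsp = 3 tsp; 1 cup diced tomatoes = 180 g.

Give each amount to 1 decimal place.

The original recipe has 630 g of diced tomatoes, so the scaling factor is 945 ÷ 630 = 3/2 = 1.5.
vegetable broth: (2 tbsp + 1 tsp = 7/3 tbsp) × 3/2 × 15 mL/tbsp = 52.5 mL
soy sauce: 0.75 lb × 3/2 × 16 oz/lb × 28.35 g/oz = 510.3 g
diced carrots: 1 cup × 3/2 × 128 g/cup ÷ 1000 g/kg ≈ 0.2 kg
white rice: 90 g × 3/2 ÷ 185 g/cup × 16 tbsp/cup ≈ 11.7 tbsp
breadcrumbs: 2 cup × 3/2 × 108 g/cup ÷ 28.35 g/oz ≈ 11.4 oz

vegetable broth: 52.5 mL; soy sauce: 510.3 g; diced carrots: 0.2 kg; white rice: 11.7 tbsp; breadcrumbs: 11.4 oz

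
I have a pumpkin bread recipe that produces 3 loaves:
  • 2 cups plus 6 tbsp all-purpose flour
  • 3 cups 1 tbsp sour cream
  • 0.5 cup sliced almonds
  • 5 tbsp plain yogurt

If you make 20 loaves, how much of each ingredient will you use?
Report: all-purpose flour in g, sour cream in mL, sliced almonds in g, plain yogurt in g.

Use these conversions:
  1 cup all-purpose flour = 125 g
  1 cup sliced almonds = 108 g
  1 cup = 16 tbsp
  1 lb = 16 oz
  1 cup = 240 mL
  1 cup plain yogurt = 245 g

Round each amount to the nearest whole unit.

Scaling factor: 20/3.
all-purpose flour: (2 cup + 6 tbsp = 2.375 cup) × 20/3 × 125 g/cup ≈ 1979 g
sour cream: (3 cup + 1 tbsp = 3.0625 cup) × 20/3 × 240 mL/cup = 4900 mL
sliced almonds: 0.5 cup × 20/3 × 108 g/cup = 360 g
plain yogurt: 5 tbsp × 20/3 ÷ 16 tbsp/cup × 245 g/cup ≈ 510 g

all-purpose flour: 1979 g; sour cream: 4900 mL; sliced almonds: 360 g; plain yogurt: 510 g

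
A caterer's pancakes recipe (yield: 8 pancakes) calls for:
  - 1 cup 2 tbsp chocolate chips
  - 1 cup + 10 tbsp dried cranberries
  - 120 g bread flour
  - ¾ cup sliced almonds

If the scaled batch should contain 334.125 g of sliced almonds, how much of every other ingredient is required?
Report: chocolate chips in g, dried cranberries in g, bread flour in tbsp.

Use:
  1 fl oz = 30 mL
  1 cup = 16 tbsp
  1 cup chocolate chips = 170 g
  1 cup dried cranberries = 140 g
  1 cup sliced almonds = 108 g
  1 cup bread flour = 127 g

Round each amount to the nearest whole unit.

The original recipe has 81 g of sliced almonds, so the scaling factor is 334.125 ÷ 81 = 33/8 = 4.125.
chocolate chips: (1 cup + 2 tbsp = 1.125 cup) × 33/8 × 170 g/cup ≈ 789 g
dried cranberries: (1 cup + 10 tbsp = 1.625 cup) × 33/8 × 140 g/cup ≈ 938 g
bread flour: 120 g × 33/8 ÷ 127 g/cup × 16 tbsp/cup ≈ 62 tbsp

chocolate chips: 789 g; dried cranberries: 938 g; bread flour: 62 tbsp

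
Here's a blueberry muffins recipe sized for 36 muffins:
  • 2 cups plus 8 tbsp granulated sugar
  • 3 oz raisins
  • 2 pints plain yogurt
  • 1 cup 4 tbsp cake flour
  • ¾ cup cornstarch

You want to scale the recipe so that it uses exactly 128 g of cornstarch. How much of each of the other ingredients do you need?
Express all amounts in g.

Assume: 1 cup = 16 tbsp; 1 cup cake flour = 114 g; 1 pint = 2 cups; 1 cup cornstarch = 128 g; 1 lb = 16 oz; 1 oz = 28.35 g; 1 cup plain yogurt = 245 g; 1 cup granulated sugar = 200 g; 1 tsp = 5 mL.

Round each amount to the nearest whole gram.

The original recipe has 96 g of cornstarch, so the scaling factor is 128 ÷ 96 = 4/3.
granulated sugar: (2 cup + 8 tbsp = 2.5 cup) × 4/3 × 200 g/cup ≈ 667 g
raisins: 3 oz × 4/3 × 28.35 g/oz ≈ 113 g
plain yogurt: 2 pint × 4/3 × 2 cup/pint × 245 g/cup ≈ 1307 g
cake flour: (1 cup + 4 tbsp = 1.25 cup) × 4/3 × 114 g/cup = 190 g

granulated sugar: 667 g; raisins: 113 g; plain yogurt: 1307 g; cake flour: 190 g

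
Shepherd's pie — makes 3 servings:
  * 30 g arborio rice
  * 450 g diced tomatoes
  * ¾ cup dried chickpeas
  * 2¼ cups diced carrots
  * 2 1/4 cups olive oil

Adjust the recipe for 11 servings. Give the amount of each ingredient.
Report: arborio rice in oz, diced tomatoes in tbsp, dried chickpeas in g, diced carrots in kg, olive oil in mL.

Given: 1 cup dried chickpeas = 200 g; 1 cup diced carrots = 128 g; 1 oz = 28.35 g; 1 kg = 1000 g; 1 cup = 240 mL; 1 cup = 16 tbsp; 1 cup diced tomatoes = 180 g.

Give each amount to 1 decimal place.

Scaling factor: 11/3.
arborio rice: 30 g × 11/3 ÷ 28.35 g/oz ≈ 3.9 oz
diced tomatoes: 450 g × 11/3 ÷ 180 g/cup × 16 tbsp/cup ≈ 146.7 tbsp
dried chickpeas: 0.75 cup × 11/3 × 200 g/cup = 550.0 g
diced carrots: 2.25 cup × 11/3 × 128 g/cup ÷ 1000 g/kg ≈ 1.1 kg
olive oil: 2.25 cup × 11/3 × 240 mL/cup = 1980.0 mL

arborio rice: 3.9 oz; diced tomatoes: 146.7 tbsp; dried chickpeas: 550.0 g; diced carrots: 1.1 kg; olive oil: 1980.0 mL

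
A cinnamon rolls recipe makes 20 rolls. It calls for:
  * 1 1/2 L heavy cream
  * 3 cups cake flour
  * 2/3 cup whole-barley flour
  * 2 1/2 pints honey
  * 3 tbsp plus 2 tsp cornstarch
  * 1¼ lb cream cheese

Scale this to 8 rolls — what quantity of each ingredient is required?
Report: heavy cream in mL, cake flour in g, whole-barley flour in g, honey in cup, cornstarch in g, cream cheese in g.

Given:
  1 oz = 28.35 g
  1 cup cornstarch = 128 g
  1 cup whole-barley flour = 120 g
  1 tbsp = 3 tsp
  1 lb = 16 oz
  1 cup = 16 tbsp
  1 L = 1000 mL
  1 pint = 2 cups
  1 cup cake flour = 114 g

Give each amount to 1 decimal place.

Scaling factor: 8/20 = 2/5 = 0.4.
heavy cream: 1.5 L × 2/5 × 1000 mL/L = 600.0 mL
cake flour: 3 cup × 2/5 × 114 g/cup = 136.8 g
whole-barley flour: 2/3 cup × 2/5 × 120 g/cup = 32.0 g
honey: 2.5 pint × 2/5 × 2 cup/pint = 2.0 cup
cornstarch: (3 tbsp + 2 tsp = 11/3 tbsp) × 2/5 ÷ 16 tbsp/cup × 128 g/cup ≈ 11.7 g
cream cheese: 1.25 lb × 2/5 × 16 oz/lb × 28.35 g/oz = 226.8 g

heavy cream: 600.0 mL; cake flour: 136.8 g; whole-barley flour: 32.0 g; honey: 2.0 cup; cornstarch: 11.7 g; cream cheese: 226.8 g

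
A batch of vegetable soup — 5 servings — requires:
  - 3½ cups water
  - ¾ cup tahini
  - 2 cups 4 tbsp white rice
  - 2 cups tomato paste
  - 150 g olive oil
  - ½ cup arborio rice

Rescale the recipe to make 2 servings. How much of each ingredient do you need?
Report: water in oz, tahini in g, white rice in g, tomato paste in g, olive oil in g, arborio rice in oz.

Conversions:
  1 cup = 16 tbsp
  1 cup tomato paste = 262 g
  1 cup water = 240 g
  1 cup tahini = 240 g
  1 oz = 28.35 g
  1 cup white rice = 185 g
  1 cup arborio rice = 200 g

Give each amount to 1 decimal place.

Scaling factor: 2/5 = 0.4.
water: 3.5 cup × 2/5 × 240 g/cup ÷ 28.35 g/oz ≈ 11.9 oz
tahini: 0.75 cup × 2/5 × 240 g/cup = 72.0 g
white rice: (2 cup + 4 tbsp = 2.25 cup) × 2/5 × 185 g/cup = 166.5 g
tomato paste: 2 cup × 2/5 × 262 g/cup = 209.6 g
olive oil: 150 g × 2/5 = 60.0 g
arborio rice: 0.5 cup × 2/5 × 200 g/cup ÷ 28.35 g/oz ≈ 1.4 oz

water: 11.9 oz; tahini: 72.0 g; white rice: 166.5 g; tomato paste: 209.6 g; olive oil: 60.0 g; arborio rice: 1.4 oz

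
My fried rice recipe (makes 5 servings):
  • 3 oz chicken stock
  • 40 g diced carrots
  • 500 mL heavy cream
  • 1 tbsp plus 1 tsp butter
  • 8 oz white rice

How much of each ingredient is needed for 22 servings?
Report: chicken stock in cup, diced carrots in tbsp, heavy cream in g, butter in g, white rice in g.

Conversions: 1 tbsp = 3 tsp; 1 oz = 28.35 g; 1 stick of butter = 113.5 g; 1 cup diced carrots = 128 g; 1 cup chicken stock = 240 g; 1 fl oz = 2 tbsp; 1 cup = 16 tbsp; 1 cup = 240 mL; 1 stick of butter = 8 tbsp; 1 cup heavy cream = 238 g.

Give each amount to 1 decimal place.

chicken stock: 1.6 cup; diced carrots: 22.0 tbsp; heavy cream: 2181.7 g; butter: 83.2 g; white rice: 997.9 g

Scaling factor: 22/5 = 4.4.
chicken stock: 3 oz × 22/5 × 28.35 g/oz ÷ 240 g/cup ≈ 1.6 cup
diced carrots: 40 g × 22/5 ÷ 128 g/cup × 16 tbsp/cup = 22.0 tbsp
heavy cream: 500 mL × 22/5 ÷ 240 mL/cup × 238 g/cup ≈ 2181.7 g
butter: (1 tbsp + 1 tsp = 4/3 tbsp) × 22/5 ÷ 8 tbsp/stick × 113.5 g/stick ≈ 83.2 g
white rice: 8 oz × 22/5 × 28.35 g/oz ≈ 997.9 g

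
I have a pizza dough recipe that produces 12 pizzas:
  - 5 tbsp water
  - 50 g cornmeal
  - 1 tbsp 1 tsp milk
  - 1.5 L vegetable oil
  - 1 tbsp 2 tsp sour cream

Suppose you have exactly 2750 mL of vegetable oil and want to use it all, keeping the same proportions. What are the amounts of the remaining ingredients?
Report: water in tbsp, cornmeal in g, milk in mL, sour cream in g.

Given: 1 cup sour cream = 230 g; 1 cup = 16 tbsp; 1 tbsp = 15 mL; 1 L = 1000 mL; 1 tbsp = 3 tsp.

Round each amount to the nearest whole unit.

The original recipe has 1500 mL of vegetable oil, so the scaling factor is 2750 ÷ 1500 = 11/6.
water: 5 tbsp × 11/6 ≈ 9 tbsp
cornmeal: 50 g × 11/6 ≈ 92 g
milk: (1 tbsp + 1 tsp = 4/3 tbsp) × 11/6 × 15 mL/tbsp ≈ 37 mL
sour cream: (1 tbsp + 2 tsp = 5/3 tbsp) × 11/6 ÷ 16 tbsp/cup × 230 g/cup ≈ 44 g

water: 9 tbsp; cornmeal: 92 g; milk: 37 mL; sour cream: 44 g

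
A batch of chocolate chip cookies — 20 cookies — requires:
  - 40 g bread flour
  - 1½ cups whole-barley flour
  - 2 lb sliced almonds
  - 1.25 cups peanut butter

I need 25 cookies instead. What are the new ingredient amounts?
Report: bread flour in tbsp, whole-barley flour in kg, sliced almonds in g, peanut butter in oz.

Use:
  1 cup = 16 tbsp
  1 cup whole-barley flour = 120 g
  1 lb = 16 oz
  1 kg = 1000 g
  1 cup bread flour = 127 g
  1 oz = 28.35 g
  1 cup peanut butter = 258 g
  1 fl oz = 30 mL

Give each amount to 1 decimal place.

bread flour: 6.3 tbsp; whole-barley flour: 0.2 kg; sliced almonds: 1134.0 g; peanut butter: 14.2 oz

Scaling factor: 25/20 = 5/4 = 1.25.
bread flour: 40 g × 5/4 ÷ 127 g/cup × 16 tbsp/cup ≈ 6.3 tbsp
whole-barley flour: 1.5 cup × 5/4 × 120 g/cup ÷ 1000 g/kg ≈ 0.2 kg
sliced almonds: 2 lb × 5/4 × 16 oz/lb × 28.35 g/oz = 1134.0 g
peanut butter: 1.25 cup × 5/4 × 258 g/cup ÷ 28.35 g/oz ≈ 14.2 oz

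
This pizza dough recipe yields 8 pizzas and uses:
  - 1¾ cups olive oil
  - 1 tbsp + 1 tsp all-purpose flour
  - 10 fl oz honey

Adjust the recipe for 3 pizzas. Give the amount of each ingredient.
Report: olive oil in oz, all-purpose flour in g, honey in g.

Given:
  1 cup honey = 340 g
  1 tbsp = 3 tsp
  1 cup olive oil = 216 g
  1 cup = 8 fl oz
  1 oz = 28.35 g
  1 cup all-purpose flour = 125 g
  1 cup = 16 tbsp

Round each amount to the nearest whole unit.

Scaling factor: 3/8 = 0.375.
olive oil: 1.75 cup × 3/8 × 216 g/cup ÷ 28.35 g/oz = 5 oz
all-purpose flour: (1 tbsp + 1 tsp = 4/3 tbsp) × 3/8 ÷ 16 tbsp/cup × 125 g/cup ≈ 4 g
honey: 10 fl oz × 3/8 ÷ 8 fl oz/cup × 340 g/cup ≈ 159 g

olive oil: 5 oz; all-purpose flour: 4 g; honey: 159 g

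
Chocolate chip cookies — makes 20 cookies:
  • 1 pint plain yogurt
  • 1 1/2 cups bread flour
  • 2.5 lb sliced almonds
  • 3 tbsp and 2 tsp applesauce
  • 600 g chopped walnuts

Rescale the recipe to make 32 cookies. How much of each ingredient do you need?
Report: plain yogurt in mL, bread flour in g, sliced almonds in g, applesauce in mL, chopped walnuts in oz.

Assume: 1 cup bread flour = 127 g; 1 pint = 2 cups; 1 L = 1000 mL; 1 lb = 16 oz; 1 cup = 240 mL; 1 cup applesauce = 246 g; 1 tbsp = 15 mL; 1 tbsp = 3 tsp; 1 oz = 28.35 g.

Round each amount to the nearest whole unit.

plain yogurt: 768 mL; bread flour: 305 g; sliced almonds: 1814 g; applesauce: 88 mL; chopped walnuts: 34 oz

Scaling factor: 32/20 = 8/5 = 1.6.
plain yogurt: 1 pint × 8/5 × 2 cup/pint × 240 mL/cup = 768 mL
bread flour: 1.5 cup × 8/5 × 127 g/cup ≈ 305 g
sliced almonds: 2.5 lb × 8/5 × 16 oz/lb × 28.35 g/oz ≈ 1814 g
applesauce: (3 tbsp + 2 tsp = 11/3 tbsp) × 8/5 × 15 mL/tbsp = 88 mL
chopped walnuts: 600 g × 8/5 ÷ 28.35 g/oz ≈ 34 oz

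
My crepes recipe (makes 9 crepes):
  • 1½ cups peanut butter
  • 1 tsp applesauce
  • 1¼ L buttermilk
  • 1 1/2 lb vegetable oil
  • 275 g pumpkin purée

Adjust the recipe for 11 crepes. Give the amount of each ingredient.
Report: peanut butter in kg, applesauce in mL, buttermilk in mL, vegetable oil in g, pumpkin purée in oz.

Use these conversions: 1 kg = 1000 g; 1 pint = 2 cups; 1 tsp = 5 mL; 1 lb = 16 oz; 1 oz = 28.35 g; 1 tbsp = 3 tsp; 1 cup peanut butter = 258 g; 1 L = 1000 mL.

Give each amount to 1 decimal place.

peanut butter: 0.5 kg; applesauce: 6.1 mL; buttermilk: 1527.8 mL; vegetable oil: 831.6 g; pumpkin purée: 11.9 oz

Scaling factor: 11/9.
peanut butter: 1.5 cup × 11/9 × 258 g/cup ÷ 1000 g/kg ≈ 0.5 kg
applesauce: 1 tsp × 11/9 × 5 mL/tsp ≈ 6.1 mL
buttermilk: 1.25 L × 11/9 × 1000 mL/L ≈ 1527.8 mL
vegetable oil: 1.5 lb × 11/9 × 16 oz/lb × 28.35 g/oz = 831.6 g
pumpkin purée: 275 g × 11/9 ÷ 28.35 g/oz ≈ 11.9 oz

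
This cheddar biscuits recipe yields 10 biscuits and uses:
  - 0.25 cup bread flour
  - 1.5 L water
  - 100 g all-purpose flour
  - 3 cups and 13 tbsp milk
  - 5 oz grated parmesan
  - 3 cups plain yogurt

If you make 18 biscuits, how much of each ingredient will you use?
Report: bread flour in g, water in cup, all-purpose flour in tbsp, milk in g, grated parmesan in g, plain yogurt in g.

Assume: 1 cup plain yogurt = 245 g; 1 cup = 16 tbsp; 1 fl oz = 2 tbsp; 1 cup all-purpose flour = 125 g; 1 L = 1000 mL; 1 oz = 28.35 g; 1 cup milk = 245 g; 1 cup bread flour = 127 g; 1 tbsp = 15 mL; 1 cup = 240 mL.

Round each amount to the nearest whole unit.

Scaling factor: 18/10 = 9/5 = 1.8.
bread flour: 0.25 cup × 9/5 × 127 g/cup ≈ 57 g
water: 1.5 L × 9/5 × 1000 mL/L ÷ 240 mL/cup ≈ 11 cup
all-purpose flour: 100 g × 9/5 ÷ 125 g/cup × 16 tbsp/cup ≈ 23 tbsp
milk: (3 cup + 13 tbsp = 3.8125 cup) × 9/5 × 245 g/cup ≈ 1681 g
grated parmesan: 5 oz × 9/5 × 28.35 g/oz ≈ 255 g
plain yogurt: 3 cup × 9/5 × 245 g/cup = 1323 g

bread flour: 57 g; water: 11 cup; all-purpose flour: 23 tbsp; milk: 1681 g; grated parmesan: 255 g; plain yogurt: 1323 g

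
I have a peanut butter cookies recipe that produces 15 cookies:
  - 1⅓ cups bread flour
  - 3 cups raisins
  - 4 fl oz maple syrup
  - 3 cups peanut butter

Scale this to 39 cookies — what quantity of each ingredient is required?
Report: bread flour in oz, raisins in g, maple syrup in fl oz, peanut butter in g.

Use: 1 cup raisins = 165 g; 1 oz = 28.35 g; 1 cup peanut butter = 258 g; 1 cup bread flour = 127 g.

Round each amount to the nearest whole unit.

Scaling factor: 39/15 = 13/5 = 2.6.
bread flour: 4/3 cup × 13/5 × 127 g/cup ÷ 28.35 g/oz ≈ 16 oz
raisins: 3 cup × 13/5 × 165 g/cup = 1287 g
maple syrup: 4 fl oz × 13/5 ≈ 10 fl oz
peanut butter: 3 cup × 13/5 × 258 g/cup ≈ 2012 g

bread flour: 16 oz; raisins: 1287 g; maple syrup: 10 fl oz; peanut butter: 2012 g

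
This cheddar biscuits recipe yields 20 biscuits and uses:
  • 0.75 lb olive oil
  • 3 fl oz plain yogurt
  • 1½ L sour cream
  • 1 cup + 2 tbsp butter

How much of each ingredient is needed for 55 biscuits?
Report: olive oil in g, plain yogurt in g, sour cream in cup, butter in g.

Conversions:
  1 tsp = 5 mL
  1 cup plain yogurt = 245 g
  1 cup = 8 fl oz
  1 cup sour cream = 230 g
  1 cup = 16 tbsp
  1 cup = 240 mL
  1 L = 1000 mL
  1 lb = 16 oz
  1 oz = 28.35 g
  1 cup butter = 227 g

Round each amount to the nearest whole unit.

Scaling factor: 55/20 = 11/4 = 2.75.
olive oil: 0.75 lb × 11/4 × 16 oz/lb × 28.35 g/oz ≈ 936 g
plain yogurt: 3 fl oz × 11/4 ÷ 8 fl oz/cup × 245 g/cup ≈ 253 g
sour cream: 1.5 L × 11/4 × 1000 mL/L ÷ 240 mL/cup ≈ 17 cup
butter: (1 cup + 2 tbsp = 1.125 cup) × 11/4 × 227 g/cup ≈ 702 g

olive oil: 936 g; plain yogurt: 253 g; sour cream: 17 cup; butter: 702 g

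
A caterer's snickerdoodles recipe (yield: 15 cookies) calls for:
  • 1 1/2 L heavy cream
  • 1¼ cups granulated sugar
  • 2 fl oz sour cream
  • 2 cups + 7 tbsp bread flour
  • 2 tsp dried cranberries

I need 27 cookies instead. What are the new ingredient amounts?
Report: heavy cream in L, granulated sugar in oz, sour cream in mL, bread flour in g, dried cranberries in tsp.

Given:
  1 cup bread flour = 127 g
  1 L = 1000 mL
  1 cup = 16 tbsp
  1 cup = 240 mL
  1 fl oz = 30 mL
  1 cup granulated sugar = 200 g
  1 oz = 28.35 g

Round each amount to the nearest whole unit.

heavy cream: 3 L; granulated sugar: 16 oz; sour cream: 108 mL; bread flour: 557 g; dried cranberries: 4 tsp

Scaling factor: 27/15 = 9/5 = 1.8.
heavy cream: 1.5 L × 9/5 ≈ 3 L
granulated sugar: 1.25 cup × 9/5 × 200 g/cup ÷ 28.35 g/oz ≈ 16 oz
sour cream: 2 fl oz × 9/5 × 30 mL/fl oz = 108 mL
bread flour: (2 cup + 7 tbsp = 2.4375 cup) × 9/5 × 127 g/cup ≈ 557 g
dried cranberries: 2 tsp × 9/5 ≈ 4 tsp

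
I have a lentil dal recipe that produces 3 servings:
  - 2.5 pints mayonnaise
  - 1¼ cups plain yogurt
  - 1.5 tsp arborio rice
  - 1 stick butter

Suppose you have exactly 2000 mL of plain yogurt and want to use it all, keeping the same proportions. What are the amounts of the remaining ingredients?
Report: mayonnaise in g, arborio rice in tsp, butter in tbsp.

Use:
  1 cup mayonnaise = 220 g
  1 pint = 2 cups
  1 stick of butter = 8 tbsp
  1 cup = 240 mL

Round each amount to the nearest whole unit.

mayonnaise: 7333 g; arborio rice: 10 tsp; butter: 53 tbsp

The original recipe has 300 mL of plain yogurt, so the scaling factor is 2000 ÷ 300 = 20/3.
mayonnaise: 2.5 pint × 20/3 × 2 cup/pint × 220 g/cup ≈ 7333 g
arborio rice: 1.5 tsp × 20/3 = 10 tsp
butter: 1 stick × 20/3 × 8 tbsp/stick ≈ 53 tbsp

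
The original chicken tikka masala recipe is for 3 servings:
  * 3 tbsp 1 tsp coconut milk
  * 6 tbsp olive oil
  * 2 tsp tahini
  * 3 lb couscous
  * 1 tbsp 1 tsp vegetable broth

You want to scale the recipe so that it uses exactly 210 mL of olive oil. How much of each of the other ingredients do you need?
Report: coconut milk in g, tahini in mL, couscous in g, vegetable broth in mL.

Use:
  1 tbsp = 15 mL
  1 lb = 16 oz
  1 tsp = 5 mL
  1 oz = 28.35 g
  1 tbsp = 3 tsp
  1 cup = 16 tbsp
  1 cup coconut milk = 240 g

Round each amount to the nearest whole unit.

The original recipe has 90 mL of olive oil, so the scaling factor is 210 ÷ 90 = 7/3.
coconut milk: (3 tbsp + 1 tsp = 10/3 tbsp) × 7/3 ÷ 16 tbsp/cup × 240 g/cup ≈ 117 g
tahini: 2 tsp × 7/3 × 5 mL/tsp ≈ 23 mL
couscous: 3 lb × 7/3 × 16 oz/lb × 28.35 g/oz ≈ 3175 g
vegetable broth: (1 tbsp + 1 tsp = 4/3 tbsp) × 7/3 × 15 mL/tbsp ≈ 47 mL

coconut milk: 117 g; tahini: 23 mL; couscous: 3175 g; vegetable broth: 47 mL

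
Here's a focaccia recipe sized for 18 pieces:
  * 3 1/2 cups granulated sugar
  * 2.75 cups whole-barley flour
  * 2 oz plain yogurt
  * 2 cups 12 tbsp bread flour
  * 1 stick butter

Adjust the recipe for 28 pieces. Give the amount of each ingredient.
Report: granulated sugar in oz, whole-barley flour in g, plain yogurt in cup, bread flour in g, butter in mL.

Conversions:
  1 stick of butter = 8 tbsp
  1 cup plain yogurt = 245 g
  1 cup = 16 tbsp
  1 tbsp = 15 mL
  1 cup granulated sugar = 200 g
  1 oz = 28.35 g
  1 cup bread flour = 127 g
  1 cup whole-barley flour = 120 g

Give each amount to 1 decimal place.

Scaling factor: 28/18 = 14/9.
granulated sugar: 3.5 cup × 14/9 × 200 g/cup ÷ 28.35 g/oz ≈ 38.4 oz
whole-barley flour: 2.75 cup × 14/9 × 120 g/cup ≈ 513.3 g
plain yogurt: 2 oz × 14/9 × 28.35 g/oz ÷ 245 g/cup ≈ 0.4 cup
bread flour: (2 cup + 12 tbsp = 2.75 cup) × 14/9 × 127 g/cup ≈ 543.3 g
butter: 1 stick × 14/9 × 8 tbsp/stick × 15 mL/tbsp ≈ 186.7 mL

granulated sugar: 38.4 oz; whole-barley flour: 513.3 g; plain yogurt: 0.4 cup; bread flour: 543.3 g; butter: 186.7 mL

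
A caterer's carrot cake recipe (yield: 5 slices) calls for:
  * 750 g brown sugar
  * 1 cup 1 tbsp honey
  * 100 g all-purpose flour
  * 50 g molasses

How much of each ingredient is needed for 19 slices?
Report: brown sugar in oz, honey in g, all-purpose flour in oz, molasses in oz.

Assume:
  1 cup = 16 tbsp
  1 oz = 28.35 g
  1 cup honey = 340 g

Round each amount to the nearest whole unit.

brown sugar: 101 oz; honey: 1373 g; all-purpose flour: 13 oz; molasses: 7 oz

Scaling factor: 19/5 = 3.8.
brown sugar: 750 g × 19/5 ÷ 28.35 g/oz ≈ 101 oz
honey: (1 cup + 1 tbsp = 1.0625 cup) × 19/5 × 340 g/cup ≈ 1373 g
all-purpose flour: 100 g × 19/5 ÷ 28.35 g/oz ≈ 13 oz
molasses: 50 g × 19/5 ÷ 28.35 g/oz ≈ 7 oz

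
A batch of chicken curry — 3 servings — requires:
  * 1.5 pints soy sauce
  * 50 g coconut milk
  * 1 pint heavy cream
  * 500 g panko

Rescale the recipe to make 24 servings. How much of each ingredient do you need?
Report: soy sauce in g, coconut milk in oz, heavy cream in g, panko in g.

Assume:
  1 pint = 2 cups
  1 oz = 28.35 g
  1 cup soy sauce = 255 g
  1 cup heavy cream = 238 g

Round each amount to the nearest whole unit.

soy sauce: 6120 g; coconut milk: 14 oz; heavy cream: 3808 g; panko: 4000 g

Scaling factor: 24/3 = 8.
soy sauce: 1.5 pint × 8 × 2 cup/pint × 255 g/cup = 6120 g
coconut milk: 50 g × 8 ÷ 28.35 g/oz ≈ 14 oz
heavy cream: 1 pint × 8 × 2 cup/pint × 238 g/cup = 3808 g
panko: 500 g × 8 = 4000 g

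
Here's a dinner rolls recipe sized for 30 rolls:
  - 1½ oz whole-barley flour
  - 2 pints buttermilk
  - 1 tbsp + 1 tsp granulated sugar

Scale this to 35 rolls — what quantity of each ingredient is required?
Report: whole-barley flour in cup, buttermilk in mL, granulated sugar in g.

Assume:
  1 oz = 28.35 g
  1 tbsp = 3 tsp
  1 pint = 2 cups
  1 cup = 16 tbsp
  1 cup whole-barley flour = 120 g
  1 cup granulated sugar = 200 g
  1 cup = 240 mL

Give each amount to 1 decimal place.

Scaling factor: 35/30 = 7/6.
whole-barley flour: 1.5 oz × 7/6 × 28.35 g/oz ÷ 120 g/cup ≈ 0.4 cup
buttermilk: 2 pint × 7/6 × 2 cup/pint × 240 mL/cup = 1120.0 mL
granulated sugar: (1 tbsp + 1 tsp = 4/3 tbsp) × 7/6 ÷ 16 tbsp/cup × 200 g/cup ≈ 19.4 g

whole-barley flour: 0.4 cup; buttermilk: 1120.0 mL; granulated sugar: 19.4 g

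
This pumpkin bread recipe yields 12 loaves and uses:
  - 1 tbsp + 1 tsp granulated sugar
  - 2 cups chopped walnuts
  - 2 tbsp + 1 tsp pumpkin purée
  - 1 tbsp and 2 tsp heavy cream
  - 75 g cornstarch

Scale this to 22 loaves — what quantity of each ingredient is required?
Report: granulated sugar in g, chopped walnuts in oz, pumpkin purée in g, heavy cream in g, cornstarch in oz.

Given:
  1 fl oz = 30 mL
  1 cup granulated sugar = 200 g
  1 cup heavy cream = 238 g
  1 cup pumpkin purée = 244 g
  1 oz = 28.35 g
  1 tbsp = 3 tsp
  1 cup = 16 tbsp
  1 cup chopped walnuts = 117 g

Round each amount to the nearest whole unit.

Scaling factor: 22/12 = 11/6.
granulated sugar: (1 tbsp + 1 tsp = 4/3 tbsp) × 11/6 ÷ 16 tbsp/cup × 200 g/cup ≈ 31 g
chopped walnuts: 2 cup × 11/6 × 117 g/cup ÷ 28.35 g/oz ≈ 15 oz
pumpkin purée: (2 tbsp + 1 tsp = 7/3 tbsp) × 11/6 ÷ 16 tbsp/cup × 244 g/cup ≈ 65 g
heavy cream: (1 tbsp + 2 tsp = 5/3 tbsp) × 11/6 ÷ 16 tbsp/cup × 238 g/cup ≈ 45 g
cornstarch: 75 g × 11/6 ÷ 28.35 g/oz ≈ 5 oz

granulated sugar: 31 g; chopped walnuts: 15 oz; pumpkin purée: 65 g; heavy cream: 45 g; cornstarch: 5 oz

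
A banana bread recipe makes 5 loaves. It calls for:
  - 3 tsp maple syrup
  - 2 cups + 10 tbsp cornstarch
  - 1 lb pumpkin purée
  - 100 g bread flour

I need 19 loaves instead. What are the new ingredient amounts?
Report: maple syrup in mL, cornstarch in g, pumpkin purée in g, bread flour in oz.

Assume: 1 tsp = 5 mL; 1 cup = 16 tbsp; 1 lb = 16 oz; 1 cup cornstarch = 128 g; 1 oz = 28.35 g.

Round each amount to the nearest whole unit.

maple syrup: 57 mL; cornstarch: 1277 g; pumpkin purée: 1724 g; bread flour: 13 oz

Scaling factor: 19/5 = 3.8.
maple syrup: 3 tsp × 19/5 × 5 mL/tsp = 57 mL
cornstarch: (2 cup + 10 tbsp = 2.625 cup) × 19/5 × 128 g/cup ≈ 1277 g
pumpkin purée: 1 lb × 19/5 × 16 oz/lb × 28.35 g/oz ≈ 1724 g
bread flour: 100 g × 19/5 ÷ 28.35 g/oz ≈ 13 oz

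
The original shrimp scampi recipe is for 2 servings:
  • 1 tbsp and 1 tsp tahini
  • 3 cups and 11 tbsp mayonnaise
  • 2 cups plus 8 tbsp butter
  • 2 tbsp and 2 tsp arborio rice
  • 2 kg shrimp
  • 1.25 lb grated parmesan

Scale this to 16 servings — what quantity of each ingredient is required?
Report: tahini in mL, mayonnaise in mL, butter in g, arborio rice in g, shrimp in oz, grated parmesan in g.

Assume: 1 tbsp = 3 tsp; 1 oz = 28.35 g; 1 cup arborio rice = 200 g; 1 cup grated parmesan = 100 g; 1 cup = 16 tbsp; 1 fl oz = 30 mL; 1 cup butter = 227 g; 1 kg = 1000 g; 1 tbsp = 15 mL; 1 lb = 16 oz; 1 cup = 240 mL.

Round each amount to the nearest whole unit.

Scaling factor: 16/2 = 8.
tahini: (1 tbsp + 1 tsp = 4/3 tbsp) × 8 × 15 mL/tbsp = 160 mL
mayonnaise: (3 cup + 11 tbsp = 3.6875 cup) × 8 × 240 mL/cup = 7080 mL
butter: (2 cup + 8 tbsp = 2.5 cup) × 8 × 227 g/cup = 4540 g
arborio rice: (2 tbsp + 2 tsp = 8/3 tbsp) × 8 ÷ 16 tbsp/cup × 200 g/cup ≈ 267 g
shrimp: 2 kg × 8 × 1000 g/kg ÷ 28.35 g/oz ≈ 564 oz
grated parmesan: 1.25 lb × 8 × 16 oz/lb × 28.35 g/oz = 4536 g

tahini: 160 mL; mayonnaise: 7080 mL; butter: 4540 g; arborio rice: 267 g; shrimp: 564 oz; grated parmesan: 4536 g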